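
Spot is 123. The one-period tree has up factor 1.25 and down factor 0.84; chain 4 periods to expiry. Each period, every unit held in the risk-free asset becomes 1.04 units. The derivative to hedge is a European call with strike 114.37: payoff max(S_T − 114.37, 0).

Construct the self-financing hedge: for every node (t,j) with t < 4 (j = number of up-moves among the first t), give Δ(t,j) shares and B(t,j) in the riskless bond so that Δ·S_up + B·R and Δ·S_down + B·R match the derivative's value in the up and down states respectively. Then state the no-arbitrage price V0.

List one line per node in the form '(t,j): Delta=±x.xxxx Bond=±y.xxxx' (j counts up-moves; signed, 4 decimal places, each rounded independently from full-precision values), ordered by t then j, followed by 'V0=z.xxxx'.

The replicating-portfolio and risk-neutral prices coincide; use p* = (1.04−0.84)/(1.25−0.84) = 0.4878 for the latter.
Terminal payoffs: V(4,0)=0.0000, V(4,1)=0.0000, V(4,2)=21.2375, V(4,3)=87.4269, V(4,4)=185.9230
  t=3,j=0: stock 72.9026 → up 91.1282 (V=0.0000), down 61.2382 (V=0.0000). Price 0.0000; hedge Δ=0.0000, bond B=0.0000.
  t=3,j=1: stock 108.4860 → up 135.6075 (V=21.2375), down 91.1282 (V=0.0000). Price 9.9613; hedge Δ=0.4775, bond B=-41.8375.
  t=3,j=2: stock 161.4375 → up 201.7969 (V=87.4269), down 135.6075 (V=21.2375). Price 51.4663; hedge Δ=1.0000, bond B=-109.9712.
  t=3,j=3: stock 240.2344 → up 300.2930 (V=185.9230), down 201.7969 (V=87.4269). Price 130.2632; hedge Δ=1.0000, bond B=-109.9712.
  t=2,j=0: stock 86.7888 → up 108.4860 (V=9.9613), down 72.9026 (V=0.0000). Price 4.6723; hedge Δ=0.2799, bond B=-19.6236.
  t=2,j=1: stock 129.1500 → up 161.4375 (V=51.4663), down 108.4860 (V=9.9613). Price 29.0458; hedge Δ=0.7838, bond B=-72.1860.
  t=2,j=2: stock 192.1875 → up 240.2344 (V=130.2632), down 161.4375 (V=51.4663). Price 86.4460; hedge Δ=1.0000, bond B=-105.7415.
  t=1,j=0: stock 103.3200 → up 129.1500 (V=29.0458), down 86.7888 (V=4.6723). Price 15.9248; hedge Δ=0.5754, bond B=-43.5229.
  t=1,j=1: stock 153.7500 → up 192.1875 (V=86.4460), down 129.1500 (V=29.0458). Price 54.8518; hedge Δ=0.9106, bond B=-85.1486.
  t=0,j=0: stock 123.0000 → up 153.7500 (V=54.8518), down 103.3200 (V=15.9248). Price 33.5708; hedge Δ=0.7719, bond B=-61.3732.
Check: Δ(0,0)·S0 + B(0,0) = 33.5708 = V0.

(0,0): Delta=0.7719 Bond=-61.3732
(1,0): Delta=0.5754 Bond=-43.5229
(1,1): Delta=0.9106 Bond=-85.1486
(2,0): Delta=0.2799 Bond=-19.6236
(2,1): Delta=0.7838 Bond=-72.1860
(2,2): Delta=1.0000 Bond=-105.7415
(3,0): Delta=0.0000 Bond=0.0000
(3,1): Delta=0.4775 Bond=-41.8375
(3,2): Delta=1.0000 Bond=-109.9712
(3,3): Delta=1.0000 Bond=-109.9712
V0=33.5708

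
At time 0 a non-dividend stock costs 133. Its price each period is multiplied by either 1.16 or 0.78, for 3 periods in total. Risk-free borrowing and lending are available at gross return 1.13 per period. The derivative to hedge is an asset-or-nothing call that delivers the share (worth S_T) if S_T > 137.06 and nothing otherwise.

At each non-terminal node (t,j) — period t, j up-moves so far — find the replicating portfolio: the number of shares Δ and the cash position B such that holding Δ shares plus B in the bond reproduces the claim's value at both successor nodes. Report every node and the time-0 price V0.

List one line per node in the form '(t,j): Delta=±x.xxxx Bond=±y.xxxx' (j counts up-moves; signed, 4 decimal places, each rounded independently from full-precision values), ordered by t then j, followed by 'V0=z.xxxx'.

(0,0): Delta=1.2086 Bond=-28.8795
(1,0): Delta=2.8863 Bond=-206.6811
(1,1): Delta=1.1119 Bond=-17.7155
(2,0): Delta=0.0000 Bond=0.0000
(2,1): Delta=3.0526 Bond=-253.5682
(2,2): Delta=1.0000 Bond=0.0000
V0=131.8582

Under the risk-neutral measure, an up-move has probability p* = (R−d)/(u−d) = 0.9211 and values discount at R = 1.13.
Payoff layer (t=3): V(3,0)=0.0000, V(3,1)=0.0000, V(3,2)=139.5925, V(3,3)=207.5992
(2,0): S=80.9172. Δ = (V_up−V_dn)/(S_up−S_dn) = (0.0000−0.0000)/(93.8640−63.1154) = 0.0000. V = [p*·0.0000 + (1−p*)·0.0000]/1.13 = 0.0000. B = V − Δ·S = 0.0000.
(2,1): S=120.3384. Δ = (V_up−V_dn)/(S_up−S_dn) = (139.5925−0.0000)/(139.5925−93.8640) = 3.0526. V = [p*·139.5925 + (1−p*)·0.0000]/1.13 = 113.7806. B = V − Δ·S = -253.5682.
(2,2): S=178.9648. Δ = (V_up−V_dn)/(S_up−S_dn) = (207.5992−139.5925)/(207.5992−139.5925) = 1.0000. V = [p*·207.5992 + (1−p*)·139.5925]/1.13 = 178.9648. B = V − Δ·S = 0.0000.
(1,0): S=103.7400. Δ = (V_up−V_dn)/(S_up−S_dn) = (113.7806−0.0000)/(120.3384−80.9172) = 2.8863. V = [p*·113.7806 + (1−p*)·0.0000]/1.13 = 92.7415. B = V − Δ·S = -206.6811.
(1,1): S=154.2800. Δ = (V_up−V_dn)/(S_up−S_dn) = (178.9648−113.7806)/(178.9648−120.3384) = 1.1119. V = [p*·178.9648 + (1−p*)·113.7806]/1.13 = 153.8218. B = V − Δ·S = -17.7155.
(0,0): S=133.0000. Δ = (V_up−V_dn)/(S_up−S_dn) = (153.8218−92.7415)/(154.2800−103.7400) = 1.2086. V = [p*·153.8218 + (1−p*)·92.7415]/1.13 = 131.8582. B = V − Δ·S = -28.8795.
The time-0 hedge costs 131.8582, which is the no-arbitrage price.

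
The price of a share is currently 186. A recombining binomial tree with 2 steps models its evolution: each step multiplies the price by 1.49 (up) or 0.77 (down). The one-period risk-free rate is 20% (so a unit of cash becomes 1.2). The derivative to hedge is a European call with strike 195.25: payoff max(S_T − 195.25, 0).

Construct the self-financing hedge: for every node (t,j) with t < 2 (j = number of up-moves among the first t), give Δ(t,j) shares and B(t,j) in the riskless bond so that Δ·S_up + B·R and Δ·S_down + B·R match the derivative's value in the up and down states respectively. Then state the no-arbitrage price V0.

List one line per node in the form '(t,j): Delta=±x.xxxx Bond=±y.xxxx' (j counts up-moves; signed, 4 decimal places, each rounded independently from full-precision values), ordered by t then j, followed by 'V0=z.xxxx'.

Since d<R<u, set p* = (R−d)/(u−d) = 0.5972; price each node as the discounted p*-expectation of its children.
Terminal values V(2,·): V(2,0)=0.0000, V(2,1)=18.1478, V(2,2)=217.6886
Node (1,0) S=143.2200: V=(p*·18.1478+(1−p*)·0.0000)/1.2=9.0319; Δ=(18.1478−0.0000)/(213.3978−110.2794)=0.1760; B=V−Δ·S=-16.1734
Node (1,1) S=277.1400: V=(p*·217.6886+(1−p*)·18.1478)/1.2=114.4317; Δ=(217.6886−18.1478)/(412.9386−213.3978)=1.0000; B=V−Δ·S=-162.7083
Node (0,0) S=186.0000: V=(p*·114.4317+(1−p*)·9.0319)/1.2=59.9825; Δ=(114.4317−9.0319)/(277.1400−143.2200)=0.7870; B=V−Δ·S=-86.4061
Each (Δ,B) replicates both successor values, so the strategy is self-financing and V0 is arbitrage-free.

(0,0): Delta=0.7870 Bond=-86.4061
(1,0): Delta=0.1760 Bond=-16.1734
(1,1): Delta=1.0000 Bond=-162.7083
V0=59.9825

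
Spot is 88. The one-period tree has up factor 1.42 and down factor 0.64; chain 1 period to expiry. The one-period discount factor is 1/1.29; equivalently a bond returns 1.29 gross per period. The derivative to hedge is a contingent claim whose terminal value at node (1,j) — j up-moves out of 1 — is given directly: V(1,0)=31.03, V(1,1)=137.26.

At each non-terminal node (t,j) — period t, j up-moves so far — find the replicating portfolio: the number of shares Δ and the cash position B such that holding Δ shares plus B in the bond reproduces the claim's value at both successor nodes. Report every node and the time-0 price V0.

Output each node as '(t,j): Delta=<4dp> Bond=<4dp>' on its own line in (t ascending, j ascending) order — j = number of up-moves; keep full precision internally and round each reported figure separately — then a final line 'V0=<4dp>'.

Under the risk-neutral measure, an up-move has probability p* = (R−d)/(u−d) = 0.8333 and values discount at R = 1.29.
At expiry t=1: V(1,0)=31.0300, V(1,1)=137.2600
Node (0,0) S=88.0000: V=(p*·137.2600+(1−p*)·31.0300)/1.29=92.6783; Δ=(137.2600−31.0300)/(124.9600−56.3200)=1.5476; B=V−Δ·S=-43.5140
Self-financing check: at every node Δ·S+B equals the discounted successor values.

(0,0): Delta=1.5476 Bond=-43.5140
V0=92.6783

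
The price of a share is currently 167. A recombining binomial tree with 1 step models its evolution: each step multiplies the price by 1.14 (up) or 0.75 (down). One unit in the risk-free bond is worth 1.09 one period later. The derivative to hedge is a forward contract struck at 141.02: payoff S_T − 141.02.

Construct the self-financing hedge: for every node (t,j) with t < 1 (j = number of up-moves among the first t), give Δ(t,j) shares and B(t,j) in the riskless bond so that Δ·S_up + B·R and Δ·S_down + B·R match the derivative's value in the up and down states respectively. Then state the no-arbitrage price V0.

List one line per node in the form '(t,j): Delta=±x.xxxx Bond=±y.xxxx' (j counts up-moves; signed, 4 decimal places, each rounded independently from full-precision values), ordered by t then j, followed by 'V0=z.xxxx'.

Risk-neutral probability p* = (R−d)/(u−d) = (1.09−0.75)/(1.14−0.75) = 0.8718.
At expiry t=1: V(1,0)=-15.7700, V(1,1)=49.3600
Node (0,0) S=167.0000: V=(p*·49.3600+(1−p*)·-15.7700)/1.09=37.6239; Δ=(49.3600−-15.7700)/(190.3800−125.2500)=1.0000; B=V−Δ·S=-129.3761
Check: Δ(0,0)·S0 + B(0,0) = 37.6239 = V0.

(0,0): Delta=1.0000 Bond=-129.3761
V0=37.6239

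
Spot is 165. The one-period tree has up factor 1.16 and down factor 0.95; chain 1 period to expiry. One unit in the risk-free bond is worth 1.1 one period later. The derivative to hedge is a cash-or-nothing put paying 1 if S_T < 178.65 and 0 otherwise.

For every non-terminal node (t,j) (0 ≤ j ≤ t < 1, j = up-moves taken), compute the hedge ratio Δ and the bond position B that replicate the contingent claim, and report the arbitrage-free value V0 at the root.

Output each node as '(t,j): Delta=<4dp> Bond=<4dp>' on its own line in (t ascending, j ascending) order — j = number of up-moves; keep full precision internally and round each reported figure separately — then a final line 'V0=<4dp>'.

(0,0): Delta=-0.0289 Bond=5.0216
V0=0.2597

Under the risk-neutral measure, an up-move has probability p* = (R−d)/(u−d) = 0.7143 and values discount at R = 1.1.
Payoff layer (t=1): V(1,0)=1.0000, V(1,1)=0.0000
(0,0): S=165.0000. Δ = (V_up−V_dn)/(S_up−S_dn) = (0.0000−1.0000)/(191.4000−156.7500) = -0.0289. V = [p*·0.0000 + (1−p*)·1.0000]/1.1 = 0.2597. B = V − Δ·S = 5.0216.
The time-0 hedge costs 0.2597, which is the no-arbitrage price.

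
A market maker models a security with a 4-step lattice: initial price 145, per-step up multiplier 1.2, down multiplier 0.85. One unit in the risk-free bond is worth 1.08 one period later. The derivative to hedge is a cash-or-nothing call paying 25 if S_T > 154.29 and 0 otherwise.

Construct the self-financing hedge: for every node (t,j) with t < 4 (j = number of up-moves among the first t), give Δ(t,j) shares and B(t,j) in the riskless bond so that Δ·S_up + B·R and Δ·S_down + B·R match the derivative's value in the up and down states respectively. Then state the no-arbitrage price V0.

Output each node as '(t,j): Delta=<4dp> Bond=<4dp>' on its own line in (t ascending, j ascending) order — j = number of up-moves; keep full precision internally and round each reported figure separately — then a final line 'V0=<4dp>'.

(0,0): Delta=0.1737 Bond=-14.6075
(1,0): Delta=0.2146 Bond=-20.8132
(1,1): Delta=0.1586 Bond=-13.1480
(2,0): Delta=0.0000 Bond=0.0000
(2,1): Delta=0.2939 Bond=-34.2061
(2,2): Delta=0.1086 Bond=-3.7618
(3,0): Delta=0.0000 Bond=0.0000
(3,1): Delta=0.0000 Bond=0.0000
(3,2): Delta=0.4025 Bond=-56.2169
(3,3): Delta=0.0000 Bond=23.1481
V0=10.5783

No-arbitrage ⇒ martingale measure with p* = (R−d)/(u−d) = 0.6571.
Terminal payoffs: V(4,0)=0.0000, V(4,1)=0.0000, V(4,2)=0.0000, V(4,3)=25.0000, V(4,4)=25.0000
  t=3,j=0: stock 89.0481 → up 106.8577 (V=0.0000), down 75.6909 (V=0.0000). Price 0.0000; hedge Δ=0.0000, bond B=0.0000.
  t=3,j=1: stock 125.7150 → up 150.8580 (V=0.0000), down 106.8577 (V=0.0000). Price 0.0000; hedge Δ=0.0000, bond B=0.0000.
  t=3,j=2: stock 177.4800 → up 212.9760 (V=25.0000), down 150.8580 (V=0.0000). Price 15.2116; hedge Δ=0.4025, bond B=-56.2169.
  t=3,j=3: stock 250.5600 → up 300.6720 (V=25.0000), down 212.9760 (V=25.0000). Price 23.1481; hedge Δ=0.0000, bond B=23.1481.
  t=2,j=0: stock 104.7625 → up 125.7150 (V=0.0000), down 89.0481 (V=0.0000). Price 0.0000; hedge Δ=0.0000, bond B=0.0000.
  t=2,j=1: stock 147.9000 → up 177.4800 (V=15.2116), down 125.7150 (V=0.0000). Price 9.2558; hedge Δ=0.2939, bond B=-34.2061.
  t=2,j=2: stock 208.8000 → up 250.5600 (V=23.1481), down 177.4800 (V=15.2116). Price 18.9139; hedge Δ=0.1086, bond B=-3.7618.
  t=1,j=0: stock 123.2500 → up 147.9000 (V=9.2558), down 104.7625 (V=0.0000). Price 5.6318; hedge Δ=0.2146, bond B=-20.8132.
  t=1,j=1: stock 174.0000 → up 208.8000 (V=18.9139), down 147.9000 (V=9.2558). Price 14.4468; hedge Δ=0.1586, bond B=-13.1480.
  t=0,j=0: stock 145.0000 → up 174.0000 (V=14.4468), down 123.2500 (V=5.6318). Price 10.5783; hedge Δ=0.1737, bond B=-14.6075.
The time-0 hedge costs 10.5783, which is the no-arbitrage price.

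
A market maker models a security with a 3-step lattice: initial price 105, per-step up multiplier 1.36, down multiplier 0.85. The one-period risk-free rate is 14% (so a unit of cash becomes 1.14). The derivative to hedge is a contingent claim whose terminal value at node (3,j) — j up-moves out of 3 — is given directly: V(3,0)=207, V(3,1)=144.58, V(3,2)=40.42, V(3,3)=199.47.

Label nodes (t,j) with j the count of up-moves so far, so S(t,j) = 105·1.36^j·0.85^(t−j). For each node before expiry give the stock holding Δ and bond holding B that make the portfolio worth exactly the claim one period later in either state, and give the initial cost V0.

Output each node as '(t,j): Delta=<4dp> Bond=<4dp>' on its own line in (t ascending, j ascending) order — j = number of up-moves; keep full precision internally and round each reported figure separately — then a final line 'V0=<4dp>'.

Risk-neutral probability p* = (R−d)/(u−d) = (1.14−0.85)/(1.36−0.85) = 0.5686.
Payoff layer (t=3): V(3,0)=207.0000, V(3,1)=144.5800, V(3,2)=40.4200, V(3,3)=199.4700
(2,0): S=75.8625. Δ = (V_up−V_dn)/(S_up−S_dn) = (144.5800−207.0000)/(103.1730−64.4831) = -1.6133. V = [p*·144.5800 + (1−p*)·207.0000]/1.14 = 150.4441. B = V − Δ·S = 272.8363.
(2,1): S=121.3800. Δ = (V_up−V_dn)/(S_up−S_dn) = (40.4200−144.5800)/(165.0768−103.1730) = -1.6826. V = [p*·40.4200 + (1−p*)·144.5800]/1.14 = 74.8700. B = V − Δ·S = 279.1053.
(2,2): S=194.2080. Δ = (V_up−V_dn)/(S_up−S_dn) = (199.4700−40.4200)/(264.1229−165.0768) = 1.6058. V = [p*·199.4700 + (1−p*)·40.4200]/1.14 = 114.7896. B = V − Δ·S = -197.0731.
(1,0): S=89.2500. Δ = (V_up−V_dn)/(S_up−S_dn) = (74.8700−150.4441)/(121.3800−75.8625) = -1.6603. V = [p*·74.8700 + (1−p*)·150.4441]/1.14 = 94.2724. B = V − Δ·S = 242.4570.
(1,1): S=142.8000. Δ = (V_up−V_dn)/(S_up−S_dn) = (114.7896−74.8700)/(194.2080−121.3800) = 0.5481. V = [p*·114.7896 + (1−p*)·74.8700]/1.14 = 85.5872. B = V − Δ·S = 7.3133.
(0,0): S=105.0000. Δ = (V_up−V_dn)/(S_up−S_dn) = (85.5872−94.2724)/(142.8000−89.2500) = -0.1622. V = [p*·85.5872 + (1−p*)·94.2724]/1.14 = 78.3630. B = V − Δ·S = 95.3928.
Each (Δ,B) replicates both successor values, so the strategy is self-financing and V0 is arbitrage-free.

(0,0): Delta=-0.1622 Bond=95.3928
(1,0): Delta=-1.6603 Bond=242.4570
(1,1): Delta=0.5481 Bond=7.3133
(2,0): Delta=-1.6133 Bond=272.8363
(2,1): Delta=-1.6826 Bond=279.1053
(2,2): Delta=1.6058 Bond=-197.0731
V0=78.3630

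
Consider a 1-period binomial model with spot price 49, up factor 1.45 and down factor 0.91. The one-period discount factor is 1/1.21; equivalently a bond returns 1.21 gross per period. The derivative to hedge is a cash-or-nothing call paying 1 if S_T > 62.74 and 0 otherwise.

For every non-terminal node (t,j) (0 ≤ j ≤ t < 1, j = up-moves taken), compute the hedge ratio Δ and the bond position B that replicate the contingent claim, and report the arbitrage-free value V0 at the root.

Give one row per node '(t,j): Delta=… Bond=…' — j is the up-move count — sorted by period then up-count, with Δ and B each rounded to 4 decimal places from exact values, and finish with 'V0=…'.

(0,0): Delta=0.0378 Bond=-1.3927
V0=0.4591

Risk-neutral probability p* = (R−d)/(u−d) = (1.21−0.91)/(1.45−0.91) = 0.5556.
Terminal payoffs: V(1,0)=0.0000, V(1,1)=1.0000
  t=0,j=0: stock 49.0000 → up 71.0500 (V=1.0000), down 44.5900 (V=0.0000). Price 0.4591; hedge Δ=0.0378, bond B=-1.3927.
Self-financing check: at every node Δ·S+B equals the discounted successor values.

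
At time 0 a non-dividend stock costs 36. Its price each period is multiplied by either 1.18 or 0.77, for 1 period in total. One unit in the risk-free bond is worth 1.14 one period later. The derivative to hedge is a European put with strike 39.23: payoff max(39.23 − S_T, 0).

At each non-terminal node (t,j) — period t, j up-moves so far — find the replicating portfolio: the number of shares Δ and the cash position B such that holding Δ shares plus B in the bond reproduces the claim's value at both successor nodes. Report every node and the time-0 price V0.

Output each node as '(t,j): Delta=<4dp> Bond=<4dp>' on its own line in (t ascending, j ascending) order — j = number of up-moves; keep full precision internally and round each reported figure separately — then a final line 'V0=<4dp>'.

The replicating-portfolio and risk-neutral prices coincide; use p* = (1.14−0.77)/(1.18−0.77) = 0.9024 for the latter.
At expiry t=1: V(1,0)=11.5100, V(1,1)=0.0000
(0,0): S=36.0000. Δ = (V_up−V_dn)/(S_up−S_dn) = (0.0000−11.5100)/(42.4800−27.7200) = -0.7798. V = [p*·0.0000 + (1−p*)·11.5100]/1.14 = 0.9850. B = V − Δ·S = 29.0582.
The time-0 hedge costs 0.9850, which is the no-arbitrage price.

(0,0): Delta=-0.7798 Bond=29.0582
V0=0.9850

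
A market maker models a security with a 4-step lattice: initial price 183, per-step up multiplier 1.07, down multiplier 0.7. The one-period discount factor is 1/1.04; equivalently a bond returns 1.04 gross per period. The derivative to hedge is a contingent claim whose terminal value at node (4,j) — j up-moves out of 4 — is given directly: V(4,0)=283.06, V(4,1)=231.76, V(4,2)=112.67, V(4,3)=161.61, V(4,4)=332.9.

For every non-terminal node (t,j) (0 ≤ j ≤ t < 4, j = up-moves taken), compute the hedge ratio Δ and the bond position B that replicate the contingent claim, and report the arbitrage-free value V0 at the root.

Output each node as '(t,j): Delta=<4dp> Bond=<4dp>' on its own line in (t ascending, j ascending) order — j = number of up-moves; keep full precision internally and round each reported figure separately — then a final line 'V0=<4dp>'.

The replicating-portfolio and risk-neutral prices coincide; use p* = (1.04−0.7)/(1.07−0.7) = 0.9189 for the latter.
Terminal payoffs: V(4,0)=283.0600, V(4,1)=231.7600, V(4,2)=112.6700, V(4,3)=161.6100, V(4,4)=332.9000
  t=3,j=0: stock 62.7690 → up 67.1628 (V=231.7600), down 43.9383 (V=283.0600). Price 226.8456; hedge Δ=-2.2089, bond B=365.4943.
  t=3,j=1: stock 95.9469 → up 102.6632 (V=112.6700), down 67.1628 (V=231.7600). Price 117.6211; hedge Δ=-3.3546, bond B=439.4860.
  t=3,j=2: stock 146.6617 → up 156.9280 (V=161.6100), down 102.6632 (V=112.6700). Price 151.5787; hedge Δ=0.9019, bond B=19.3085.
  t=3,j=3: stock 224.1829 → up 239.8757 (V=332.9000), down 156.9280 (V=161.6100). Price 306.7419; hedge Δ=2.0650, bond B=-156.2040.
  t=2,j=0: stock 89.6700 → up 95.9469 (V=117.6211), down 62.7690 (V=226.8456). Price 121.6126; hedge Δ=-3.2921, bond B=416.8141.
  t=2,j=1: stock 137.0670 → up 146.6617 (V=151.5787), down 95.9469 (V=117.6211). Price 143.1014; hedge Δ=0.6696, bond B=51.3240.
  t=2,j=2: stock 209.5167 → up 224.1829 (V=306.7419), down 146.6617 (V=151.5787). Price 282.8473; hedge Δ=2.0016, bond B=-136.5128.
  t=1,j=0: stock 128.1000 → up 137.0670 (V=143.1014), down 89.6700 (V=121.6126). Price 135.9222; hedge Δ=0.4534, bond B=77.8445.
  t=1,j=1: stock 195.8100 → up 209.5167 (V=282.8473), down 137.0670 (V=143.1014). Price 261.0736; hedge Δ=1.9289, bond B=-116.6180.
  t=0,j=0: stock 183.0000 → up 195.8100 (V=261.0736), down 128.1000 (V=135.9222). Price 241.2751; hedge Δ=1.8483, bond B=-96.9719.
Self-financing check: at every node Δ·S+B equals the discounted successor values.

(0,0): Delta=1.8483 Bond=-96.9719
(1,0): Delta=0.4534 Bond=77.8445
(1,1): Delta=1.9289 Bond=-116.6180
(2,0): Delta=-3.2921 Bond=416.8141
(2,1): Delta=0.6696 Bond=51.3240
(2,2): Delta=2.0016 Bond=-136.5128
(3,0): Delta=-2.2089 Bond=365.4943
(3,1): Delta=-3.3546 Bond=439.4860
(3,2): Delta=0.9019 Bond=19.3085
(3,3): Delta=2.0650 Bond=-156.2040
V0=241.2751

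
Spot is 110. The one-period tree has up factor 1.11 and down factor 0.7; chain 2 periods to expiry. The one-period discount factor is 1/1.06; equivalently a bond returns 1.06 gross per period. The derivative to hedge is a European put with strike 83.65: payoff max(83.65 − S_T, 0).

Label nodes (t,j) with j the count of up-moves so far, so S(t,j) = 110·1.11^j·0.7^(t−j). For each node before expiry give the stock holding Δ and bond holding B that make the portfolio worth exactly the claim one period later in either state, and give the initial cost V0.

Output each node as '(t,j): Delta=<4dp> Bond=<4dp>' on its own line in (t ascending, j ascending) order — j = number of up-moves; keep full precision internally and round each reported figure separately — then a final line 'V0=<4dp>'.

(0,0): Delta=-0.0759 Bond=8.7418
(1,0): Delta=-0.9424 Bond=75.9837
(1,1): Delta=0.0000 Bond=0.0000
V0=0.3938

Risk-neutral probability p* = (R−d)/(u−d) = (1.06−0.7)/(1.11−0.7) = 0.8780.
Terminal payoffs: V(2,0)=29.7500, V(2,1)=0.0000, V(2,2)=0.0000
(1,0): S=77.0000. Δ = (V_up−V_dn)/(S_up−S_dn) = (0.0000−29.7500)/(85.4700−53.9000) = -0.9424. V = [p*·0.0000 + (1−p*)·29.7500]/1.06 = 3.4227. B = V − Δ·S = 75.9837.
(1,1): S=122.1000. Δ = (V_up−V_dn)/(S_up−S_dn) = (0.0000−0.0000)/(135.5310−85.4700) = 0.0000. V = [p*·0.0000 + (1−p*)·0.0000]/1.06 = 0.0000. B = V − Δ·S = 0.0000.
(0,0): S=110.0000. Δ = (V_up−V_dn)/(S_up−S_dn) = (0.0000−3.4227)/(122.1000−77.0000) = -0.0759. V = [p*·0.0000 + (1−p*)·3.4227]/1.06 = 0.3938. B = V − Δ·S = 8.7418.
The time-0 hedge costs 0.3938, which is the no-arbitrage price.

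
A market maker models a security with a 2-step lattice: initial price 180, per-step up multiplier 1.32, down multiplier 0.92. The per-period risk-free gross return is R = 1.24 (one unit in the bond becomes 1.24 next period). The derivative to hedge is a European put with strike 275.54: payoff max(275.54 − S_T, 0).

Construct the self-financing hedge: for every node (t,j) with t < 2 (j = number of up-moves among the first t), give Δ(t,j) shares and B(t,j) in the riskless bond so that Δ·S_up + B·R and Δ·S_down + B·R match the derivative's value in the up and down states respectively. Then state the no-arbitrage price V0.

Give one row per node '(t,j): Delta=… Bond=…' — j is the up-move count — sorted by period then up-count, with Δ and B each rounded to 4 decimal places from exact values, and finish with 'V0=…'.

Risk-neutral probability p* = (R−d)/(u−d) = (1.24−0.92)/(1.32−0.92) = 0.8000.
Terminal payoffs: V(2,0)=123.1880, V(2,1)=56.9480, V(2,2)=0.0000
  t=1,j=0: stock 165.6000 → up 218.5920 (V=56.9480), down 152.3520 (V=123.1880). Price 56.6097; hedge Δ=-1.0000, bond B=222.2097.
  t=1,j=1: stock 237.6000 → up 313.6320 (V=0.0000), down 218.5920 (V=56.9480). Price 9.1852; hedge Δ=-0.5992, bond B=151.5552.
  t=0,j=0: stock 180.0000 → up 237.6000 (V=9.1852), down 165.6000 (V=56.6097). Price 15.0565; hedge Δ=-0.6587, bond B=133.6178.
Self-financing check: at every node Δ·S+B equals the discounted successor values.

(0,0): Delta=-0.6587 Bond=133.6178
(1,0): Delta=-1.0000 Bond=222.2097
(1,1): Delta=-0.5992 Bond=151.5552
V0=15.0565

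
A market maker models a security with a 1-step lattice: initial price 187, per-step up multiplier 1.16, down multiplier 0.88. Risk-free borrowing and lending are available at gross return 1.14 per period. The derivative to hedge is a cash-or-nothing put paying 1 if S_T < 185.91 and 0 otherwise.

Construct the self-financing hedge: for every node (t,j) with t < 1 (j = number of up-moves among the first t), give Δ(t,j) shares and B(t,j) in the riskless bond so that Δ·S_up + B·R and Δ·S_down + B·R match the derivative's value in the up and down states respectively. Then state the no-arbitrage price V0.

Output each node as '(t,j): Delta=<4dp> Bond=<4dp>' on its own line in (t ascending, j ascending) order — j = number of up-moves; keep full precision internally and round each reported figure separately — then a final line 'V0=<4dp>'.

(0,0): Delta=-0.0191 Bond=3.6341
V0=0.0627

The replicating-portfolio and risk-neutral prices coincide; use p* = (1.14−0.88)/(1.16−0.88) = 0.9286 for the latter.
Terminal values V(1,·): V(1,0)=1.0000, V(1,1)=0.0000
(0,0): S=187.0000. Δ = (V_up−V_dn)/(S_up−S_dn) = (0.0000−1.0000)/(216.9200−164.5600) = -0.0191. V = [p*·0.0000 + (1−p*)·1.0000]/1.14 = 0.0627. B = V − Δ·S = 3.6341.
The time-0 hedge costs 0.0627, which is the no-arbitrage price.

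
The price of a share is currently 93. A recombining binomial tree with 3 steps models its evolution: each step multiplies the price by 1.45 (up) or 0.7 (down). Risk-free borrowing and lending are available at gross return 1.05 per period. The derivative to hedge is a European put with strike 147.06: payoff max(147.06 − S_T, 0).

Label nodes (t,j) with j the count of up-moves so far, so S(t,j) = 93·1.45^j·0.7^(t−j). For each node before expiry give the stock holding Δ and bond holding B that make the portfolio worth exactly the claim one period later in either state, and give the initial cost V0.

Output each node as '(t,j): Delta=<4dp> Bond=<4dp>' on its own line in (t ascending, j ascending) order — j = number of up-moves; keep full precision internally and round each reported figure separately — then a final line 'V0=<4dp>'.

(0,0): Delta=-0.6135 Bond=103.0755
(1,0): Delta=-1.0000 Bond=133.3878
(1,1): Delta=-0.4003 Bond=79.4768
(2,0): Delta=-1.0000 Bond=140.0571
(2,1): Delta=-1.0000 Bond=140.0571
(2,2): Delta=-0.0695 Bond=18.7575
V0=46.0162

Since d<R<u, set p* = (R−d)/(u−d) = 0.4667; price each node as the discounted p*-expectation of its children.
At expiry t=3: V(3,0)=115.1610, V(3,1)=80.9835, V(3,2)=10.1873, V(3,3)=0.0000
  t=2,j=0: stock 45.5700 → up 66.0765 (V=80.9835), down 31.8990 (V=115.1610). Price 94.4871; hedge Δ=-1.0000, bond B=140.0571.
  t=2,j=1: stock 94.3950 → up 136.8727 (V=10.1873), down 66.0765 (V=80.9835). Price 45.6621; hedge Δ=-1.0000, bond B=140.0571.
  t=2,j=2: stock 195.5325 → up 283.5221 (V=0.0000), down 136.8727 (V=10.1873). Price 5.1745; hedge Δ=-0.0695, bond B=18.7575.
  t=1,j=0: stock 65.1000 → up 94.3950 (V=45.6621), down 45.5700 (V=94.4871). Price 68.2878; hedge Δ=-1.0000, bond B=133.3878.
  t=1,j=1: stock 134.8500 → up 195.5325 (V=5.1745), down 94.3950 (V=45.6621). Price 25.4932; hedge Δ=-0.4003, bond B=79.4768.
  t=0,j=0: stock 93.0000 → up 134.8500 (V=25.4932), down 65.1000 (V=68.2878). Price 46.0162; hedge Δ=-0.6135, bond B=103.0755.
Check: Δ(0,0)·S0 + B(0,0) = 46.0162 = V0.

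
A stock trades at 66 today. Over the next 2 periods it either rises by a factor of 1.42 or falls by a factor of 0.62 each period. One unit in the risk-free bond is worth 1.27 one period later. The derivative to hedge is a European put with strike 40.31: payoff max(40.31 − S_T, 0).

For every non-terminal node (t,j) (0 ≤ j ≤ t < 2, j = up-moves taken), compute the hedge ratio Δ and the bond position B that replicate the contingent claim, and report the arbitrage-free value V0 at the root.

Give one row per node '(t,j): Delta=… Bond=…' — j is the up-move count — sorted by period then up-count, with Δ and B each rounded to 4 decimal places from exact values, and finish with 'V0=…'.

No-arbitrage ⇒ martingale measure with p* = (R−d)/(u−d) = 0.8125.
At expiry t=2: V(2,0)=14.9396, V(2,1)=0.0000, V(2,2)=0.0000
  t=1,j=0: stock 40.9200 → up 58.1064 (V=0.0000), down 25.3704 (V=14.9396). Price 2.2056; hedge Δ=-0.4564, bond B=20.8801.
  t=1,j=1: stock 93.7200 → up 133.0824 (V=0.0000), down 58.1064 (V=0.0000). Price 0.0000; hedge Δ=0.0000, bond B=0.0000.
  t=0,j=0: stock 66.0000 → up 93.7200 (V=0.0000), down 40.9200 (V=2.2056). Price 0.3256; hedge Δ=-0.0418, bond B=3.0827.
Each (Δ,B) replicates both successor values, so the strategy is self-financing and V0 is arbitrage-free.

(0,0): Delta=-0.0418 Bond=3.0827
(1,0): Delta=-0.4564 Bond=20.8801
(1,1): Delta=0.0000 Bond=0.0000
V0=0.3256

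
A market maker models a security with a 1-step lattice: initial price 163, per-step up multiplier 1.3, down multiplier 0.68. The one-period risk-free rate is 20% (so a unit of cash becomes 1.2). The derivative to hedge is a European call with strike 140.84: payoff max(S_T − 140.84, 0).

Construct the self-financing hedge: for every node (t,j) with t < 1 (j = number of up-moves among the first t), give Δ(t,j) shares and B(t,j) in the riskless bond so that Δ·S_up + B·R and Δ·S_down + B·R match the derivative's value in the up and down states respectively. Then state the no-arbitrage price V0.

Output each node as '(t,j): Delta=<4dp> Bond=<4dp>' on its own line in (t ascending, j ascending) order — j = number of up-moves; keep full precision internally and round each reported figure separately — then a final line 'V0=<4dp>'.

Since d<R<u, set p* = (R−d)/(u−d) = 0.8387; price each node as the discounted p*-expectation of its children.
Payoff layer (t=1): V(1,0)=0.0000, V(1,1)=71.0600
(0,0): S=163.0000. Δ = (V_up−V_dn)/(S_up−S_dn) = (71.0600−0.0000)/(211.9000−110.8400) = 0.7031. V = [p*·71.0600 + (1−p*)·0.0000]/1.2 = 49.6656. B = V − Δ·S = -64.9473.
Root portfolio cost Δ·163+B reproduces V0=49.6656.

(0,0): Delta=0.7031 Bond=-64.9473
V0=49.6656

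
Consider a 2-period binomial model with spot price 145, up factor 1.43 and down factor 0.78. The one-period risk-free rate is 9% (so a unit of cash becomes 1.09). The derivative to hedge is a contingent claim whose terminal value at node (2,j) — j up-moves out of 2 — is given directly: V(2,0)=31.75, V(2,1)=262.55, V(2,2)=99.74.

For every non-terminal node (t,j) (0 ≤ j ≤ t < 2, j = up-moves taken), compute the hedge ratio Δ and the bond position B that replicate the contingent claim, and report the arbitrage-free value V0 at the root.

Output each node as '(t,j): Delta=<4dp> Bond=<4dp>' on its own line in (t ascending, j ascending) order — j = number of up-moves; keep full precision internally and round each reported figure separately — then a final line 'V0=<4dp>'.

(0,0): Delta=0.4193 Bond=75.8605
(1,0): Delta=3.1395 Bond=-224.9633
(1,1): Delta=-1.2080 Bond=420.1119
V0=136.6626

Risk-neutral probability p* = (R−d)/(u−d) = (1.09−0.78)/(1.43−0.78) = 0.4769.
Payoff layer (t=2): V(2,0)=31.7500, V(2,1)=262.5500, V(2,2)=99.7400
(1,0): S=113.1000. Δ = (V_up−V_dn)/(S_up−S_dn) = (262.5500−31.7500)/(161.7330−88.2180) = 3.1395. V = [p*·262.5500 + (1−p*)·31.7500]/1.09 = 130.1136. B = V − Δ·S = -224.9633.
(1,1): S=207.3500. Δ = (V_up−V_dn)/(S_up−S_dn) = (99.7400−262.5500)/(296.5105−161.7330) = -1.2080. V = [p*·99.7400 + (1−p*)·262.5500]/1.09 = 169.6350. B = V − Δ·S = 420.1119.
(0,0): S=145.0000. Δ = (V_up−V_dn)/(S_up−S_dn) = (169.6350−130.1136)/(207.3500−113.1000) = 0.4193. V = [p*·169.6350 + (1−p*)·130.1136]/1.09 = 136.6626. B = V − Δ·S = 75.8605.
The time-0 hedge costs 136.6626, which is the no-arbitrage price.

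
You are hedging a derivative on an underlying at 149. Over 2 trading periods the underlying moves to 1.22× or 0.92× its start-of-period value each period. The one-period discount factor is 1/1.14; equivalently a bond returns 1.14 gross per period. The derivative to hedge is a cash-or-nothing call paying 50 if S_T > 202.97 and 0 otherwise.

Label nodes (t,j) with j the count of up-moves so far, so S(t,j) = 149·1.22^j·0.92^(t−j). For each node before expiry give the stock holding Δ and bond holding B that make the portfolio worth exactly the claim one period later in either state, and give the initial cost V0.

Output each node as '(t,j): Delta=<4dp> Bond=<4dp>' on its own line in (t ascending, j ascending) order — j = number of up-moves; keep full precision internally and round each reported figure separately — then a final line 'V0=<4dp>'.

Under the risk-neutral measure, an up-move has probability p* = (R−d)/(u−d) = 0.7333 and values discount at R = 1.14.
At expiry t=2: V(2,0)=0.0000, V(2,1)=0.0000, V(2,2)=50.0000
  t=1,j=0: stock 137.0800 → up 167.2376 (V=0.0000), down 126.1136 (V=0.0000). Price 0.0000; hedge Δ=0.0000, bond B=0.0000.
  t=1,j=1: stock 181.7800 → up 221.7716 (V=50.0000), down 167.2376 (V=0.0000). Price 32.1637; hedge Δ=0.9169, bond B=-134.5029.
  t=0,j=0: stock 149.0000 → up 181.7800 (V=32.1637), down 137.0800 (V=0.0000). Price 20.6901; hedge Δ=0.7195, bond B=-86.5223.
Each (Δ,B) replicates both successor values, so the strategy is self-financing and V0 is arbitrage-free.

(0,0): Delta=0.7195 Bond=-86.5223
(1,0): Delta=0.0000 Bond=0.0000
(1,1): Delta=0.9169 Bond=-134.5029
V0=20.6901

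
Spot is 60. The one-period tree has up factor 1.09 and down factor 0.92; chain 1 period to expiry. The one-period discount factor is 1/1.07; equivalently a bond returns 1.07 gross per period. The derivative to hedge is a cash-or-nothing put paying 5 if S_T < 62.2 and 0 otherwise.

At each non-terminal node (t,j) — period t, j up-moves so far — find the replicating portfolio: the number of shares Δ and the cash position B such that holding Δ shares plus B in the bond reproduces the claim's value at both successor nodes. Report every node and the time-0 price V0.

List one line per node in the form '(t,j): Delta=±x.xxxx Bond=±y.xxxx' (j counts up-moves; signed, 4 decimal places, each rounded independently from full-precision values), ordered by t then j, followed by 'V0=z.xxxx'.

Since d<R<u, set p* = (R−d)/(u−d) = 0.8824; price each node as the discounted p*-expectation of its children.
Payoff layer (t=1): V(1,0)=5.0000, V(1,1)=0.0000
(0,0): S=60.0000. Δ = (V_up−V_dn)/(S_up−S_dn) = (0.0000−5.0000)/(65.4000−55.2000) = -0.4902. V = [p*·0.0000 + (1−p*)·5.0000]/1.07 = 0.5498. B = V − Δ·S = 29.9615.
Root portfolio cost Δ·60+B reproduces V0=0.5498.

(0,0): Delta=-0.4902 Bond=29.9615
V0=0.5498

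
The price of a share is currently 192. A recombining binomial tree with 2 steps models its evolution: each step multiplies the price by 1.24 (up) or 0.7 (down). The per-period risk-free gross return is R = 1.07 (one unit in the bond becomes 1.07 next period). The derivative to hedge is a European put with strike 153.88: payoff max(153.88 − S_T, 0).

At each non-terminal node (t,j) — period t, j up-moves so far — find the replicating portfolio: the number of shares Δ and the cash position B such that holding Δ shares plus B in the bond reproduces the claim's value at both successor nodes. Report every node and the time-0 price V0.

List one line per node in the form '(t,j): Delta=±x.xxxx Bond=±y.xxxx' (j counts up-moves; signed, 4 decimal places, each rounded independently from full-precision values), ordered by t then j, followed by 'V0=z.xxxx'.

No-arbitrage ⇒ martingale measure with p* = (R−d)/(u−d) = 0.6852.
At expiry t=2: V(2,0)=59.8000, V(2,1)=0.0000, V(2,2)=0.0000
  t=1,j=0: stock 134.4000 → up 166.6560 (V=0.0000), down 94.0800 (V=59.8000). Price 17.5943; hedge Δ=-0.8240, bond B=128.3351.
  t=1,j=1: stock 238.0800 → up 295.2192 (V=0.0000), down 166.6560 (V=0.0000). Price 0.0000; hedge Δ=0.0000, bond B=0.0000.
  t=0,j=0: stock 192.0000 → up 238.0800 (V=0.0000), down 134.4000 (V=17.5943). Price 5.1766; hedge Δ=-0.1697, bond B=37.7587.
Each (Δ,B) replicates both successor values, so the strategy is self-financing and V0 is arbitrage-free.

(0,0): Delta=-0.1697 Bond=37.7587
(1,0): Delta=-0.8240 Bond=128.3351
(1,1): Delta=0.0000 Bond=0.0000
V0=5.1766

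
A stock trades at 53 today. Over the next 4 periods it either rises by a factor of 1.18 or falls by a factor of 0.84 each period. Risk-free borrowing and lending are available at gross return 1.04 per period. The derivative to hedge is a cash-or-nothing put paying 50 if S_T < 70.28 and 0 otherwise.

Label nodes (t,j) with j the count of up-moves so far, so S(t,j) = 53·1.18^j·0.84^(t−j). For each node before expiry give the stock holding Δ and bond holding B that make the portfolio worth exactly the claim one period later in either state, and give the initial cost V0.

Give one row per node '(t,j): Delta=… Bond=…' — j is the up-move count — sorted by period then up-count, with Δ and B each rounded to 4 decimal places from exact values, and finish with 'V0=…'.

(0,0): Delta=-1.0544 Bond=79.1754
(1,0): Delta=-1.0567 Bond=82.4488
(1,1): Delta=-1.0532 Bond=82.2679
(2,0): Delta=0.0000 Bond=46.2278
(2,1): Delta=-1.5833 Bond=113.4101
(2,2): Delta=-0.7890 Bond=66.0626
(3,0): Delta=0.0000 Bond=48.0769
(3,1): Delta=0.0000 Bond=48.0769
(3,2): Delta=-2.3723 Bond=166.8552
(3,3): Delta=0.0000 Bond=0.0000
V0=23.2945

No-arbitrage ⇒ martingale measure with p* = (R−d)/(u−d) = 0.5882.
Terminal payoffs: V(4,0)=50.0000, V(4,1)=50.0000, V(4,2)=50.0000, V(4,3)=0.0000, V(4,4)=0.0000
  t=3,j=0: stock 31.4133 → up 37.0677 (V=50.0000), down 26.3872 (V=50.0000). Price 48.0769; hedge Δ=0.0000, bond B=48.0769.
  t=3,j=1: stock 44.1282 → up 52.0713 (V=50.0000), down 37.0677 (V=50.0000). Price 48.0769; hedge Δ=0.0000, bond B=48.0769.
  t=3,j=2: stock 61.9896 → up 73.1478 (V=0.0000), down 52.0713 (V=50.0000). Price 19.7964; hedge Δ=-2.3723, bond B=166.8552.
  t=3,j=3: stock 87.0807 → up 102.7552 (V=0.0000), down 73.1478 (V=0.0000). Price 0.0000; hedge Δ=0.0000, bond B=0.0000.
  t=2,j=0: stock 37.3968 → up 44.1282 (V=48.0769), down 31.4133 (V=48.0769). Price 46.2278; hedge Δ=0.0000, bond B=46.2278.
  t=2,j=1: stock 52.5336 → up 61.9896 (V=19.7964), down 44.1282 (V=48.0769). Price 30.2320; hedge Δ=-1.5833, bond B=113.4101.
  t=2,j=2: stock 73.7972 → up 87.0807 (V=0.0000), down 61.9896 (V=19.7964). Price 7.8379; hedge Δ=-0.7890, bond B=66.0626.
  t=1,j=0: stock 44.5200 → up 52.5336 (V=30.2320), down 37.3968 (V=46.2278). Price 35.4024; hedge Δ=-1.0567, bond B=82.4488.
  t=1,j=1: stock 62.5400 → up 73.7972 (V=7.8379), down 52.5336 (V=30.2320). Price 16.4029; hedge Δ=-1.0532, bond B=82.2679.
  t=0,j=0: stock 53.0000 → up 62.5400 (V=16.4029), down 44.5200 (V=35.4024). Price 23.2945; hedge Δ=-1.0544, bond B=79.1754.
Self-financing check: at every node Δ·S+B equals the discounted successor values.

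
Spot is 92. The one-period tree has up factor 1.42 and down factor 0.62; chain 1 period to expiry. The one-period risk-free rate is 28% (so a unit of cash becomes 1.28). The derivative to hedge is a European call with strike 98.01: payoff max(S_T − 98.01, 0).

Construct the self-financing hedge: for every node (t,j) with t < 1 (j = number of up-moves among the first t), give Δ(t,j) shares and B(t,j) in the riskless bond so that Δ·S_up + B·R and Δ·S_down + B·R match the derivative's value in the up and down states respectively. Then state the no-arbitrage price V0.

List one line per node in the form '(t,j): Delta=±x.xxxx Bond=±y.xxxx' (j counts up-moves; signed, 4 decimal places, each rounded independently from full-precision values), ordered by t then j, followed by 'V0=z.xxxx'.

No-arbitrage ⇒ martingale measure with p* = (R−d)/(u−d) = 0.8250.
Terminal values V(1,·): V(1,0)=0.0000, V(1,1)=32.6300
(0,0): S=92.0000. Δ = (V_up−V_dn)/(S_up−S_dn) = (32.6300−0.0000)/(130.6400−57.0400) = 0.4433. V = [p*·32.6300 + (1−p*)·0.0000]/1.28 = 21.0311. B = V − Δ·S = -19.7564.
Each (Δ,B) replicates both successor values, so the strategy is self-financing and V0 is arbitrage-free.

(0,0): Delta=0.4433 Bond=-19.7564
V0=21.0311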